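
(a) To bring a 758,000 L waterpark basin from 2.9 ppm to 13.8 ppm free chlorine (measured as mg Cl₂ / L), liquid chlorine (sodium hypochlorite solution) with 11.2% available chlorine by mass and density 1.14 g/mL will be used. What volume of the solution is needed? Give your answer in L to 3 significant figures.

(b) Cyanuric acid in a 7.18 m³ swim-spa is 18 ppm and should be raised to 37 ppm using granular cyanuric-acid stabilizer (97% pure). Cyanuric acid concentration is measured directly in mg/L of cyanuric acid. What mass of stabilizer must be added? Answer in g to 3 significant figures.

(a) Chlorine deficit: 13.8 − 2.9 = 10.9 ppm = 10.9 mg/L as Cl₂.
(a) Cl₂ equivalent needed: 10.9 mg/L × 758,000 L = 8,262,000 mg = 8262 g.
(a) Product at 11.2% available chlorine: 8262 / 0.112 = 73,770 g.
(a) Volume at density 1.14 g/mL: 73,770 g ÷ 1.14 g/mL = 64,710 mL.

(b) Volume: 7.18 m³ = 7,180 L.
(b) CYA to add: (37 − 18) = 19 mg/L × 7,180 L = 136.4 g cyanuric acid.
(b) At 97% purity: 136.4 / 0.97 = 140.6 g product.

(a) 64.7 L; (b) 141 g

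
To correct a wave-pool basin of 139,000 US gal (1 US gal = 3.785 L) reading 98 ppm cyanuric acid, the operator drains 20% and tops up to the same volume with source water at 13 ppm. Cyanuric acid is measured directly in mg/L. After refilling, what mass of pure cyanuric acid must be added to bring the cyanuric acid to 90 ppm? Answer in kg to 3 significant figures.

Volume: 139,000 US gal × 3.785 L/gal = 526,115 L.
After draining 20% and refilling: 98 × 0.80 + 13 × 0.20 = 81 ppm.
Deficit to target: 90 − 81 = 9 mg/L.
Mass: 9 mg/L × 526,115 L = 4735 g cyanuric acid.

4.74 kg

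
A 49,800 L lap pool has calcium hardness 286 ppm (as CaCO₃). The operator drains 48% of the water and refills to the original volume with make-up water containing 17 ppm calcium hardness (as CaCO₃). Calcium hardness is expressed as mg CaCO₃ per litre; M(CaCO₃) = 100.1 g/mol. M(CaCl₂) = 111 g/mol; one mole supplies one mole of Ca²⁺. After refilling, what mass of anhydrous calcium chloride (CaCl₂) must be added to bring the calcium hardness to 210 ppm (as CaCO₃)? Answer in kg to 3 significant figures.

After draining 48% and refilling: 286 × 0.52 + 17 × 0.48 = 156.88 ppm.
Deficit to target: 210 − 156.88 = 53.12 mg/L.
As CaCO₃: 53.12 mg/L × 49,800 L = 2645 g; ÷ 100.1 = 26.43 mol Ca²⁺.
Mass: 26.43 × 111 = 2933 g.

2.93 kg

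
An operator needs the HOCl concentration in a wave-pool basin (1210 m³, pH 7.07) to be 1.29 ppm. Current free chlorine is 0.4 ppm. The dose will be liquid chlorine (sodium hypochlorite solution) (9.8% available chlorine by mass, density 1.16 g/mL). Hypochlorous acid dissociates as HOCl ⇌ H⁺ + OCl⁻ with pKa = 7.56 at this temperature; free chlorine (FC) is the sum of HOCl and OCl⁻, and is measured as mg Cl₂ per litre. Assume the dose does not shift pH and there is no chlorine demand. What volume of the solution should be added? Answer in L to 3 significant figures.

13.9 L

Volume: 1210 m³ = 1,210,000 L.
[OCl⁻]/[HOCl] = 10^(pH − pKa) = 10^(7.07 − 7.56) = 0.3236; fraction as HOCl = 1/(1 + 0.3236) = 0.7555.
Free chlorine required for 1.29 ppm HOCl: 1.29 / 0.7555 = 1.707 ppm.
FC to add: 1.707 − 0.4 = 1.307 mg/L as Cl₂.
Cl₂ equivalent: 1.307 mg/L × 1,210,000 L = 1582 g.
Product at 9.8% available Cl: 1582 / 0.098 = 16,140 g.
Volume: 16,140 g ÷ 1.16 g/mL = 13,920 mL.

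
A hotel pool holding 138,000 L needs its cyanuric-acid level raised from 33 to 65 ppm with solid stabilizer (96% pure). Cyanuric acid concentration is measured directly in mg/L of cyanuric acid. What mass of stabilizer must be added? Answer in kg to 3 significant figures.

4.60 kg

CYA to add: (65 − 33) = 32 mg/L × 138,000 L = 4416 g cyanuric acid.
At 96% purity: 4416 / 0.96 = 4600 g product.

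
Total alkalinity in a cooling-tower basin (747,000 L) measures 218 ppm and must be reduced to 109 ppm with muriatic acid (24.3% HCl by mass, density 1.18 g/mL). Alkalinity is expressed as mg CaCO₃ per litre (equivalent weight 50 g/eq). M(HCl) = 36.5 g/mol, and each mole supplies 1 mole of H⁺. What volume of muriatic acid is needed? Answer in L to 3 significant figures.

Alkalinity to neutralize: (218 − 109) = 109 mg/L as CaCO₃ × 747,000 L = 81,420 g as CaCO₃.
Equivalents of H⁺ required: 81,420 ÷ 50 g/eq = 1628 eq = 1628 mol HCl.
Mass of HCl: 1628 × 36.5 = 59,440 g.
Mass of 24.3% solution: 59,440 / 0.243 = 244,600 g.
Volume: 244,600 g ÷ 1.18 g/mL = 207,300 mL.

207 L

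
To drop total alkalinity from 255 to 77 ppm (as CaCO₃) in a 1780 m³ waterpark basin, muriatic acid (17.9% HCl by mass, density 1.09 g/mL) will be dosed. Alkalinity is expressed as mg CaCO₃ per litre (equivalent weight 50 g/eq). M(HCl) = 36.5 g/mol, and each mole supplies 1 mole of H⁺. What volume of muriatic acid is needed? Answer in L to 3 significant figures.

Volume: 1780 m³ = 1,780,000 L.
Alkalinity to neutralize: (255 − 77) = 178 mg/L as CaCO₃ × 1,780,000 L = 316,800 g as CaCO₃.
Equivalents of H⁺ required: 316,800 ÷ 50 g/eq = 6337 eq = 6337 mol HCl.
Mass of HCl: 6337 × 36.5 = 231,300 g.
Mass of 17.9% solution: 231,300 / 0.179 = 1,292,000 g.
Volume: 1,292,000 g ÷ 1.09 g/mL = 1,185,000 mL.

1,190 L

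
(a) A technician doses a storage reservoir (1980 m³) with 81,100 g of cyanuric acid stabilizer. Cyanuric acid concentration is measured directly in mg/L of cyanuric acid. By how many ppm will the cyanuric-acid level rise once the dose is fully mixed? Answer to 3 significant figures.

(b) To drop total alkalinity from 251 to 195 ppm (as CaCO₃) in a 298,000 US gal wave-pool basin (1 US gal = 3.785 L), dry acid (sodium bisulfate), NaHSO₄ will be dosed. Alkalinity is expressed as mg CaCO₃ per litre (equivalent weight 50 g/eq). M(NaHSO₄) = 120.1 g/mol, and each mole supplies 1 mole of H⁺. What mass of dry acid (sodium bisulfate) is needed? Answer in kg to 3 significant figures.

(a) 41.0 ppm; (b) 152 kg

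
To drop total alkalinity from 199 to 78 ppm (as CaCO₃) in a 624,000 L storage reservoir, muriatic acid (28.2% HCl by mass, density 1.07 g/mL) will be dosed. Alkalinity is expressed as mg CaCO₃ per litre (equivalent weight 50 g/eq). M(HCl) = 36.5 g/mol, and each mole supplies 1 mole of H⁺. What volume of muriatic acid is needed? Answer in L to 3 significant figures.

Alkalinity to neutralize: (199 − 78) = 121 mg/L as CaCO₃ × 624,000 L = 75,500 g as CaCO₃.
Equivalents of H⁺ required: 75,500 ÷ 50 g/eq = 1510 eq = 1510 mol HCl.
Mass of HCl: 1510 × 36.5 = 55,120 g.
Mass of 28.2% solution: 55,120 / 0.282 = 195,500 g.
Volume: 195,500 g ÷ 1.07 g/mL = 182,700 mL.

183 L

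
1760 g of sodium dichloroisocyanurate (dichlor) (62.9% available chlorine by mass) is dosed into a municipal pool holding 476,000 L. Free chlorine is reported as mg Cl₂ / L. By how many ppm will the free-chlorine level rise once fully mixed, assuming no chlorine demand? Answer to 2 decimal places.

2.33 ppm

Available chlorine delivered: 1760 g × 0.629 = 1107 g as Cl₂.
Concentration rise: 1107 g / 476,000 L = 2.326 mg/L = 2.33 ppm.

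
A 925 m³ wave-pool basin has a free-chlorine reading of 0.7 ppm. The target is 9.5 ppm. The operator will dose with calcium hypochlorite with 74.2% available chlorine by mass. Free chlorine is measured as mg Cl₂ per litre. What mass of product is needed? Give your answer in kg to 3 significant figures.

11.0 kg

Volume: 925 m³ = 925,000 L.
Chlorine deficit: 9.5 − 0.7 = 8.8 ppm = 8.8 mg/L as Cl₂.
Cl₂ equivalent needed: 8.8 mg/L × 925,000 L = 8,140,000 mg = 8140 g.
Product at 74.2% available chlorine: 8140 / 0.742 = 10,970 g.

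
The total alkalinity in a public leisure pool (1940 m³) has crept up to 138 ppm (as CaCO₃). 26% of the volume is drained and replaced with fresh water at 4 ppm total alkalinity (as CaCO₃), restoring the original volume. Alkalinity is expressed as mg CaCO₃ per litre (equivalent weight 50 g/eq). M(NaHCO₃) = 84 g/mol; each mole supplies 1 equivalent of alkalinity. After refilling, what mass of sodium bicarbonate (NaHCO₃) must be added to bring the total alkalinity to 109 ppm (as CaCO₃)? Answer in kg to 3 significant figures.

19.0 kg

Volume: 1940 m³ = 1,940,000 L.
After draining 26% and refilling: 138 × 0.74 + 4 × 0.26 = 103.16 ppm.
Deficit to target: 109 − 103.16 = 5.84 mg/L.
As CaCO₃: 5.84 mg/L × 1,940,000 L = 11,330 g; ÷ 50 g/eq ÷ 1 = 226.6 mol NaHCO₃.
Mass: 226.6 × 84 = 19,030 g.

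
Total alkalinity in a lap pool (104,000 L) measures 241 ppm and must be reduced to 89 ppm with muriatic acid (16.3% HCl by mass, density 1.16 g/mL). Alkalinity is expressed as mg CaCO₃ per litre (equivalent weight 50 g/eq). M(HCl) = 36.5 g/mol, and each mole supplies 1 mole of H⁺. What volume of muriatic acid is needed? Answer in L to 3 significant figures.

Alkalinity to neutralize: (241 − 89) = 152 mg/L as CaCO₃ × 104,000 L = 15,810 g as CaCO₃.
Equivalents of H⁺ required: 15,810 ÷ 50 g/eq = 316.2 eq = 316.2 mol HCl.
Mass of HCl: 316.2 × 36.5 = 11,540 g.
Mass of 16.3% solution: 11,540 / 0.163 = 70,800 g.
Volume: 70,800 g ÷ 1.16 g/mL = 61,030 mL.

61.0 L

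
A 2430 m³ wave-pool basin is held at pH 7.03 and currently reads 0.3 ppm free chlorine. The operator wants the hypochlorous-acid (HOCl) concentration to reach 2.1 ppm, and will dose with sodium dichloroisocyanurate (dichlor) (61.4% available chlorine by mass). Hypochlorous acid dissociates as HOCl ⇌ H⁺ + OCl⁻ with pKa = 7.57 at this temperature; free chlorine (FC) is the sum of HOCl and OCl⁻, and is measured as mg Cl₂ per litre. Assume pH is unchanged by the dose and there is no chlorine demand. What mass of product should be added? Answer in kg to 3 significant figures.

Volume: 2430 m³ = 2,430,000 L.
[OCl⁻]/[HOCl] = 10^(pH − pKa) = 10^(7.03 − 7.57) = 0.2884; fraction as HOCl = 1/(1 + 0.2884) = 0.7762.
Free chlorine required for 2.1 ppm HOCl: 2.1 / 0.7762 = 2.706 ppm.
FC to add: 2.706 − 0.3 = 2.406 mg/L as Cl₂.
Cl₂ equivalent: 2.406 mg/L × 2,430,000 L = 5846 g.
Product at 61.4% available Cl: 5846 / 0.614 = 9521 g.

9.52 kg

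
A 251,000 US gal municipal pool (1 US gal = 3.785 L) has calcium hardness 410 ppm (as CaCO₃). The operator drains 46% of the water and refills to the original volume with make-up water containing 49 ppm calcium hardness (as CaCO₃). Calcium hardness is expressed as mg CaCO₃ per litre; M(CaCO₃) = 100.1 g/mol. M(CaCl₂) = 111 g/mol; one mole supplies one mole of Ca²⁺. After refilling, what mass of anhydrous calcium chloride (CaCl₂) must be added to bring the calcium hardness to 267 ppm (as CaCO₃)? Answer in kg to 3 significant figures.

24.3 kg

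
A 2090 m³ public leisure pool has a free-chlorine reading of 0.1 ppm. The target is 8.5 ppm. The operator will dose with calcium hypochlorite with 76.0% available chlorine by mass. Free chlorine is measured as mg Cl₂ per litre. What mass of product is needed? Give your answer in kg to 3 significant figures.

23.1 kg

Volume: 2090 m³ = 2,090,000 L.
Chlorine deficit: 8.5 − 0.1 = 8.4 ppm = 8.4 mg/L as Cl₂.
Cl₂ equivalent needed: 8.4 mg/L × 2,090,000 L = 17,560,000 mg = 17,560 g.
Product at 76.0% available chlorine: 17,560 / 0.76 = 23,100 g.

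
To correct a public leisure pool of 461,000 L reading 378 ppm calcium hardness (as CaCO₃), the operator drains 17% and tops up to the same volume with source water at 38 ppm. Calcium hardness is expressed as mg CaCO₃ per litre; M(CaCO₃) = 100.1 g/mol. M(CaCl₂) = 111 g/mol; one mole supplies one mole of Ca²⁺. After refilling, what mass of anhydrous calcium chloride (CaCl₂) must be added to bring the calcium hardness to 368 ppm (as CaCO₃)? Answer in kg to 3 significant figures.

24.4 kg

After draining 17% and refilling: 378 × 0.83 + 38 × 0.17 = 320.2 ppm.
Deficit to target: 368 − 320.2 = 47.8 mg/L.
As CaCO₃: 47.8 mg/L × 461,000 L = 22,040 g; ÷ 100.1 = 220.1 mol Ca²⁺.
Mass: 220.1 × 111 = 24,440 g.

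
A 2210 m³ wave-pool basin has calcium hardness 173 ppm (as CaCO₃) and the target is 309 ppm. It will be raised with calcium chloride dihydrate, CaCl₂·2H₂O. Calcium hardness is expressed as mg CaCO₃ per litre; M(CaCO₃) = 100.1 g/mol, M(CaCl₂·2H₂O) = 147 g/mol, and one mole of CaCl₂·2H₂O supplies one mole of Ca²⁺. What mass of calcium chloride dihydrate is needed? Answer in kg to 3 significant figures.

Volume: 2210 m³ = 2,210,000 L.
Hardness to add: (309 − 173) = 136 mg/L as CaCO₃ × 2,210,000 L = 300,600 g as CaCO₃.
Moles of Ca²⁺ (1 mol Ca²⁺ ≡ 1 mol CaCO₃): 300,600 / 100.1 g/mol = 3003 mol.
Mass of CaCl₂·2H₂O: 3003 × 147 = 441,400 g.

441 kg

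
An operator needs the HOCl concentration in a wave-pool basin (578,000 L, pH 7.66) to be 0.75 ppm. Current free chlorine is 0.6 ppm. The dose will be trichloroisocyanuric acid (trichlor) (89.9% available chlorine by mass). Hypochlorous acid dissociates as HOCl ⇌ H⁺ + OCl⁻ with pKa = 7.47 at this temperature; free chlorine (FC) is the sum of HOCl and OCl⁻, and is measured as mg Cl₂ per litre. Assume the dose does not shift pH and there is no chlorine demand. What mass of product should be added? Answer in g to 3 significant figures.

843 g

[OCl⁻]/[HOCl] = 10^(pH − pKa) = 10^(7.66 − 7.47) = 1.549; fraction as HOCl = 1/(1 + 1.549) = 0.3923.
Free chlorine required for 0.75 ppm HOCl: 0.75 / 0.3923 = 1.912 ppm.
FC to add: 1.912 − 0.6 = 1.312 mg/L as Cl₂.
Cl₂ equivalent: 1.312 mg/L × 578,000 L = 758.1 g.
Product at 89.9% available Cl: 758.1 / 0.899 = 843.3 g.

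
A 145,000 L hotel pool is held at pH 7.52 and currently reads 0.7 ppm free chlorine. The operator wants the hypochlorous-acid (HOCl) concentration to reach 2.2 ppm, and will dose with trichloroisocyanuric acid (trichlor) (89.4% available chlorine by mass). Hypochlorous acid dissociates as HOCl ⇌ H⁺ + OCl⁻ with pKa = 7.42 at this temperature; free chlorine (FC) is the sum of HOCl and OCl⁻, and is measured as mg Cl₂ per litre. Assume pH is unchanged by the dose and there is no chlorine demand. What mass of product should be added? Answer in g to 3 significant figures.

[OCl⁻]/[HOCl] = 10^(pH − pKa) = 10^(7.52 − 7.42) = 1.259; fraction as HOCl = 1/(1 + 1.259) = 0.4427.
Free chlorine required for 2.2 ppm HOCl: 2.2 / 0.4427 = 4.97 ppm.
FC to add: 4.97 − 0.7 = 4.27 mg/L as Cl₂.
Cl₂ equivalent: 4.27 mg/L × 145,000 L = 619.1 g.
Product at 89.4% available Cl: 619.1 / 0.894 = 692.5 g.

693 g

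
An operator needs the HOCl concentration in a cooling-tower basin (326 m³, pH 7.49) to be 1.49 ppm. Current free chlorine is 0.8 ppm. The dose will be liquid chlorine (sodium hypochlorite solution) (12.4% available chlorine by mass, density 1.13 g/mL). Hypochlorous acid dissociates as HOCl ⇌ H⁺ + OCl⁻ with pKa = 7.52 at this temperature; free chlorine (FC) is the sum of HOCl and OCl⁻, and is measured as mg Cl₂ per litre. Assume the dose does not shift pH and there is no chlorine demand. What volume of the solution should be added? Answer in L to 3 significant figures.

4.84 L

Volume: 326 m³ = 326,000 L.
[OCl⁻]/[HOCl] = 10^(pH − pKa) = 10^(7.49 − 7.52) = 0.9333; fraction as HOCl = 1/(1 + 0.9333) = 0.5173.
Free chlorine required for 1.49 ppm HOCl: 1.49 / 0.5173 = 2.881 ppm.
FC to add: 2.881 − 0.8 = 2.081 mg/L as Cl₂.
Cl₂ equivalent: 2.081 mg/L × 326,000 L = 678.3 g.
Product at 12.4% available Cl: 678.3 / 0.124 = 5470 g.
Volume: 5470 g ÷ 1.13 g/mL = 4841 mL.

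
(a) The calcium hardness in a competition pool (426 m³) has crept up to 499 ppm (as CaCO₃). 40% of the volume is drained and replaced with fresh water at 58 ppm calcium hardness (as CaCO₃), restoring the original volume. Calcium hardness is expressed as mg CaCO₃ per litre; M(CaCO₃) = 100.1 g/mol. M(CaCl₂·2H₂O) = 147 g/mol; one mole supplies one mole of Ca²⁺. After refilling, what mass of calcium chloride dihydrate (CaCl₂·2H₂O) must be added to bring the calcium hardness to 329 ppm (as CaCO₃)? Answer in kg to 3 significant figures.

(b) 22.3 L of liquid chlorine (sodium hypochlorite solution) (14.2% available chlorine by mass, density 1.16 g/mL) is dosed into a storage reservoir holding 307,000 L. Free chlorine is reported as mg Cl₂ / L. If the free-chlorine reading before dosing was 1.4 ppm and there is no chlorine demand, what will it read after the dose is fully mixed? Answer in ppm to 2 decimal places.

(a) 4.00 kg; (b) 13.37 ppm

(a) Volume: 426 m³ = 426,000 L.
(a) After draining 40% and refilling: 499 × 0.60 + 58 × 0.40 = 322.6 ppm.
(a) Deficit to target: 329 − 322.6 = 6.4 mg/L.
(a) As CaCO₃: 6.4 mg/L × 426,000 L = 2726 g; ÷ 100.1 = 27.24 mol Ca²⁺.
(a) Mass: 27.24 × 147 = 4004 g.

(b) Mass of solution: 22.3 L × 1000 mL/L × 1.16 g/mL = 25,870 g.
(b) Available chlorine delivered: 25,870 g × 0.142 = 3673 g as Cl₂.
(b) Concentration rise: 3673 g / 307,000 L = 11.97 mg/L = 11.97 ppm.
(b) Final FC: 1.4 + 11.97 = 13.37 ppm.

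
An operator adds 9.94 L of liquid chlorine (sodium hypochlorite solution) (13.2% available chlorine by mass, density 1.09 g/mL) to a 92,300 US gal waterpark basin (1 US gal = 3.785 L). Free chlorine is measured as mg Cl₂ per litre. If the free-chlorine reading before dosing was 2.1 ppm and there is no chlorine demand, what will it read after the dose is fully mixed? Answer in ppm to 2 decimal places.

6.19 ppm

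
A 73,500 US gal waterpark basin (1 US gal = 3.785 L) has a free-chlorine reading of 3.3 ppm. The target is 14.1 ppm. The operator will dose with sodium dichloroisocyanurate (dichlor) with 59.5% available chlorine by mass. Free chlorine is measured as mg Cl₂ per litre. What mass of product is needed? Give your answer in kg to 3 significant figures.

5.05 kg

Volume: 73,500 US gal × 3.785 L/gal = 278,198 L.
Chlorine deficit: 14.1 − 3.3 = 10.8 ppm = 10.8 mg/L as Cl₂.
Cl₂ equivalent needed: 10.8 mg/L × 278,198 L = 3,005,000 mg = 3005 g.
Product at 59.5% available chlorine: 3005 / 0.595 = 5050 g.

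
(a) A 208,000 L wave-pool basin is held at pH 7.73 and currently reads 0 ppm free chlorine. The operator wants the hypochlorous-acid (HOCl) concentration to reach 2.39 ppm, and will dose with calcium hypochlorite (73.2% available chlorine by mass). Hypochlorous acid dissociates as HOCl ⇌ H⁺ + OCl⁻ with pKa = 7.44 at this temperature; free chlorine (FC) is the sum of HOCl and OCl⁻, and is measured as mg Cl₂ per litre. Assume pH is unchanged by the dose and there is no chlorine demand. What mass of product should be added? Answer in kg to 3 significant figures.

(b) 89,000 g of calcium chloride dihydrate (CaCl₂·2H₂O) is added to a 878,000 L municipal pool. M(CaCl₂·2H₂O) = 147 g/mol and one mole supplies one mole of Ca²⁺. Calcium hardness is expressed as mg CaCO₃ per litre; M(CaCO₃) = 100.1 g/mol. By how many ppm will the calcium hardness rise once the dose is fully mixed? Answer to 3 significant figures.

(a) 2.00 kg; (b) 69.0 ppm

(a) [OCl⁻]/[HOCl] = 10^(pH − pKa) = 10^(7.73 − 7.44) = 1.95; fraction as HOCl = 1/(1 + 1.95) = 0.339.
(a) Free chlorine required for 2.39 ppm HOCl: 2.39 / 0.339 = 7.05 ppm.
(a) FC to add: 7.05 − 0 = 7.05 mg/L as Cl₂.
(a) Cl₂ equivalent: 7.05 mg/L × 208,000 L = 1466 g.
(a) Product at 73.2% available Cl: 1466 / 0.732 = 2003 g.

(b) Moles of Ca²⁺: 89,000 g ÷ 147 g/mol = 605.4 mol.
(b) As CaCO₃: 605.4 mol × 100.1 g/mol = 60,600 g.
(b) Rise: 60,600 g / 878,000 L × 1000 = 69.03 mg/L.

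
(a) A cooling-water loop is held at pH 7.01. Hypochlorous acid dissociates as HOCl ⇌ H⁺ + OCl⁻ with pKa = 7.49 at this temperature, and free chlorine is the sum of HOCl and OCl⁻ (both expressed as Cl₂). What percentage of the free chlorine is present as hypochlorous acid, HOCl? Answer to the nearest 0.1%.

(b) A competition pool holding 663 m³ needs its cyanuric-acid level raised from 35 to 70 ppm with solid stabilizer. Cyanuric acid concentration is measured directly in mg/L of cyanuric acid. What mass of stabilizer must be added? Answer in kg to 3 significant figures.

(a) [OCl⁻]/[HOCl] = 10^(pH − pKa) = 10^(7.01 − 7.49) = 10^-0.48 = 0.3311.
(a) Fraction as HOCl = 1 / (1 + 0.3311) = 0.7512.

(b) Volume: 663 m³ = 663,000 L.
(b) CYA to add: (70 − 35) = 35 mg/L × 663,000 L = 23,200 g cyanuric acid.

(a) 75.1%; (b) 23.2 kg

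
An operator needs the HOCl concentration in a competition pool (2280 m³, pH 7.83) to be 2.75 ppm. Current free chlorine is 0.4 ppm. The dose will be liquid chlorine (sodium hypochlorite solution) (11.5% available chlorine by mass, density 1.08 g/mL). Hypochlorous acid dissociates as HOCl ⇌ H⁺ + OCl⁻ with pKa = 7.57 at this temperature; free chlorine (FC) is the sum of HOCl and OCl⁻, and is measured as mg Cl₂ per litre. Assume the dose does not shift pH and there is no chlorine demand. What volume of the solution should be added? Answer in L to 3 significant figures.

135 L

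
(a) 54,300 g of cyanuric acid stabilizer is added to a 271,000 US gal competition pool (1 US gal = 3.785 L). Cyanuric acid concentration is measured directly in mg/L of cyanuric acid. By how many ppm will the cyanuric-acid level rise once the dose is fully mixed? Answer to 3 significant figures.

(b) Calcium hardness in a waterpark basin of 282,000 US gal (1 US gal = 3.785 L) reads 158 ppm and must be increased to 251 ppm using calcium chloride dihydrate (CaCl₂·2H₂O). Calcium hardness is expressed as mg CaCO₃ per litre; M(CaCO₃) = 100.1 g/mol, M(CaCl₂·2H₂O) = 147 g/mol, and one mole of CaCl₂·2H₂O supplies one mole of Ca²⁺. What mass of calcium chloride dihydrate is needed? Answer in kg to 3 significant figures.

(a) Volume: 271,000 US gal × 3.785 L/gal = 1,025,735 L.
(a) Rise: 54,300 g / 1,025,735 L × 1000 = 52.94 mg/L.

(b) Volume: 282,000 US gal × 3.785 L/gal = 1,067,370 L.
(b) Hardness to add: (251 − 158) = 93 mg/L as CaCO₃ × 1,067,370 L = 99,270 g as CaCO₃.
(b) Moles of Ca²⁺ (1 mol Ca²⁺ ≡ 1 mol CaCO₃): 99,270 / 100.1 g/mol = 991.7 mol.
(b) Mass of CaCl₂·2H₂O: 991.7 × 147 = 145,800 g.

(a) 52.9 ppm; (b) 146 kg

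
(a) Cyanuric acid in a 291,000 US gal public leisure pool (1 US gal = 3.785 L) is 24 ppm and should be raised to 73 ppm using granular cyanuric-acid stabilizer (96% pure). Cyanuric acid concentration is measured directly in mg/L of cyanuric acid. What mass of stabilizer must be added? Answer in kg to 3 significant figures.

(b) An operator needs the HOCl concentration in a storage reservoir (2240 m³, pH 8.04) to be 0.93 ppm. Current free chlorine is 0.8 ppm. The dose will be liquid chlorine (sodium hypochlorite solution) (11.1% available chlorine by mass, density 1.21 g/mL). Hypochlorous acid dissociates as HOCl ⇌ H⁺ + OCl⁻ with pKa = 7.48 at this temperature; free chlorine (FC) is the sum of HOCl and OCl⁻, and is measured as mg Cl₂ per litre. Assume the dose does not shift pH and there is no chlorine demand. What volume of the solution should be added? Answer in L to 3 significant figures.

(a) 56.2 kg; (b) 58.5 L

(a) Volume: 291,000 US gal × 3.785 L/gal = 1,101,435 L.
(a) CYA to add: (73 − 24) = 49 mg/L × 1,101,435 L = 53,970 g cyanuric acid.
(a) At 96% purity: 53,970 / 0.96 = 56,220 g product.

(b) Volume: 2240 m³ = 2,240,000 L.
(b) [OCl⁻]/[HOCl] = 10^(pH − pKa) = 10^(8.04 − 7.48) = 3.631; fraction as HOCl = 1/(1 + 3.631) = 0.2159.
(b) Free chlorine required for 0.93 ppm HOCl: 0.93 / 0.2159 = 4.307 ppm.
(b) FC to add: 4.307 − 0.8 = 3.507 mg/L as Cl₂.
(b) Cl₂ equivalent: 3.507 mg/L × 2,240,000 L = 7855 g.
(b) Product at 11.1% available Cl: 7855 / 0.111 = 70,760 g.
(b) Volume: 70,760 g ÷ 1.21 g/mL = 58,480 mL.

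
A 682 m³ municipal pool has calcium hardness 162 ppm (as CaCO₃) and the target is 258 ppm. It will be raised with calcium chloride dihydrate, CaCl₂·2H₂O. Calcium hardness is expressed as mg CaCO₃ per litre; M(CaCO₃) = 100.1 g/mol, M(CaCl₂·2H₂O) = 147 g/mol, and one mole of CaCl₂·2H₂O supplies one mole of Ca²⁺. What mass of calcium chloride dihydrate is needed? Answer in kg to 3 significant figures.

Volume: 682 m³ = 682,000 L.
Hardness to add: (258 − 162) = 96 mg/L as CaCO₃ × 682,000 L = 65,470 g as CaCO₃.
Moles of Ca²⁺ (1 mol Ca²⁺ ≡ 1 mol CaCO₃): 65,470 / 100.1 g/mol = 654.1 mol.
Mass of CaCl₂·2H₂O: 654.1 × 147 = 96,150 g.

96.1 kg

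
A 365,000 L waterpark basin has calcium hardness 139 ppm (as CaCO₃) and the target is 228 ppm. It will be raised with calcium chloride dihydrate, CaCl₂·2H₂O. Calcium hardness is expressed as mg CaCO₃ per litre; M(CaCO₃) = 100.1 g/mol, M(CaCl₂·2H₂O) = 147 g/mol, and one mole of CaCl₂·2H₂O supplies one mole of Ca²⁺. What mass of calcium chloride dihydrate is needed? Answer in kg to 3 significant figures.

47.7 kg

Hardness to add: (228 − 139) = 89 mg/L as CaCO₃ × 365,000 L = 32,480 g as CaCO₃.
Moles of Ca²⁺ (1 mol Ca²⁺ ≡ 1 mol CaCO₃): 32,480 / 100.1 g/mol = 324.5 mol.
Mass of CaCl₂·2H₂O: 324.5 × 147 = 47,710 g.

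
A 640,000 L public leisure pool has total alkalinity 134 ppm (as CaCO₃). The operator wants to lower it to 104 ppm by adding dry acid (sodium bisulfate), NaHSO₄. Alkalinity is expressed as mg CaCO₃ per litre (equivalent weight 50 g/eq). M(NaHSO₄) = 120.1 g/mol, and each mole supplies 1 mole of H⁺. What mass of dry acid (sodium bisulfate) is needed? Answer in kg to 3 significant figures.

46.1 kg

Alkalinity to neutralize: (134 − 104) = 30 mg/L as CaCO₃ × 640,000 L = 19,200 g as CaCO₃.
Equivalents of H⁺ required: 19,200 ÷ 50 g/eq = 384 eq = 384 mol NaHSO₄.
Mass of NaHSO₄: 384 × 120.1 = 46,120 g.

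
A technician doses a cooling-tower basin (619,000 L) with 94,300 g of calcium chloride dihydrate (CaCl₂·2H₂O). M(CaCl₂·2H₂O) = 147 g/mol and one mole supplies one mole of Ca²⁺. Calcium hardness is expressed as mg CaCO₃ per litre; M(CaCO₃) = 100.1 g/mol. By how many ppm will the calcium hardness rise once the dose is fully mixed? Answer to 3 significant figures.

Moles of Ca²⁺: 94,300 g ÷ 147 g/mol = 641.5 mol.
As CaCO₃: 641.5 mol × 100.1 g/mol = 64,210 g.
Rise: 64,210 g / 619,000 L × 1000 = 103.7 mg/L.

104 ppm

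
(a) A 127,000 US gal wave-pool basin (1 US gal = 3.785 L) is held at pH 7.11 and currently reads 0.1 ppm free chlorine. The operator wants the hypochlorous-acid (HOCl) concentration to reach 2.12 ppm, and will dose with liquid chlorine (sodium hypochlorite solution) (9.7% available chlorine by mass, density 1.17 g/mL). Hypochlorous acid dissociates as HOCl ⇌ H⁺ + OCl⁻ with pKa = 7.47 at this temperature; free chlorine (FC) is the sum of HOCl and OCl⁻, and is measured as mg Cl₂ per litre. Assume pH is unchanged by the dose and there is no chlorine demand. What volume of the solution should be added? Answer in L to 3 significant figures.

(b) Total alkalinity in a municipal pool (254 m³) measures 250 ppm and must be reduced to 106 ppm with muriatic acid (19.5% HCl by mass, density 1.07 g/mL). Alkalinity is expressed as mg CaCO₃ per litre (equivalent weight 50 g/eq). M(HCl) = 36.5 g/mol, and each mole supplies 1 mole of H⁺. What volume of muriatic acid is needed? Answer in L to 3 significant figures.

(a) 12.5 L; (b) 128 L

(a) Volume: 127,000 US gal × 3.785 L/gal = 480,695 L.
(a) [OCl⁻]/[HOCl] = 10^(pH − pKa) = 10^(7.11 − 7.47) = 0.4365; fraction as HOCl = 1/(1 + 0.4365) = 0.6961.
(a) Free chlorine required for 2.12 ppm HOCl: 2.12 / 0.6961 = 3.045 ppm.
(a) FC to add: 3.045 − 0.1 = 2.945 mg/L as Cl₂.
(a) Cl₂ equivalent: 2.945 mg/L × 480,695 L = 1416 g.
(a) Product at 9.7% available Cl: 1416 / 0.097 = 14,600 g.
(a) Volume: 14,600 g ÷ 1.17 g/mL = 12,480 mL.

(b) Volume: 254 m³ = 254,000 L.
(b) Alkalinity to neutralize: (250 − 106) = 144 mg/L as CaCO₃ × 254,000 L = 36,580 g as CaCO₃.
(b) Equivalents of H⁺ required: 36,580 ÷ 50 g/eq = 731.5 eq = 731.5 mol HCl.
(b) Mass of HCl: 731.5 × 36.5 = 26,700 g.
(b) Mass of 19.5% solution: 26,700 / 0.195 = 136,900 g.
(b) Volume: 136,900 g ÷ 1.07 g/mL = 128,000 mL.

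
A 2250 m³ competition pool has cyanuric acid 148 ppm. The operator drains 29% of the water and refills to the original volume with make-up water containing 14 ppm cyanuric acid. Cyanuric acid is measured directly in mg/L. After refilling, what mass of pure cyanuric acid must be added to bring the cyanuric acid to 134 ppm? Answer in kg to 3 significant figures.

Volume: 2250 m³ = 2,250,000 L.
After draining 29% and refilling: 148 × 0.71 + 14 × 0.29 = 109.14 ppm.
Deficit to target: 134 − 109.14 = 24.86 mg/L.
Mass: 24.86 mg/L × 2,250,000 L = 55,940 g cyanuric acid.

55.9 kg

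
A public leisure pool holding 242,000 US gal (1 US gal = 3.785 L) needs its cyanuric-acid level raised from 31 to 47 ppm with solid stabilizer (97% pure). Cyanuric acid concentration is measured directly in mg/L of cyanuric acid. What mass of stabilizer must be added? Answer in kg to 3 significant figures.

15.1 kg

Volume: 242,000 US gal × 3.785 L/gal = 915,970 L.
CYA to add: (47 − 31) = 16 mg/L × 915,970 L = 14,660 g cyanuric acid.
At 97% purity: 14,660 / 0.97 = 15,110 g product.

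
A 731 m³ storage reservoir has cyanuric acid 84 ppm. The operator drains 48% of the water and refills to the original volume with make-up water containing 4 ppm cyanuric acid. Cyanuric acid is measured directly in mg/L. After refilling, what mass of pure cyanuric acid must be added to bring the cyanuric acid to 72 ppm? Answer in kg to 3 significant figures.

Volume: 731 m³ = 731,000 L.
After draining 48% and refilling: 84 × 0.52 + 4 × 0.48 = 45.6 ppm.
Deficit to target: 72 − 45.6 = 26.4 mg/L.
Mass: 26.4 mg/L × 731,000 L = 19,300 g cyanuric acid.

19.3 kg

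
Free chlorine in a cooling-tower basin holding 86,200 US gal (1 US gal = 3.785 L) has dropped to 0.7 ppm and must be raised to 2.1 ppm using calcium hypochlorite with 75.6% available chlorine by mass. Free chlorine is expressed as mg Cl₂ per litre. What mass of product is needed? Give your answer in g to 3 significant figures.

Volume: 86,200 US gal × 3.785 L/gal = 326,267 L.
Chlorine deficit: 2.1 − 0.7 = 1.4 ppm = 1.4 mg/L as Cl₂.
Cl₂ equivalent needed: 1.4 mg/L × 326,267 L = 456,800 mg = 456.8 g.
Product at 75.6% available chlorine: 456.8 / 0.756 = 604.2 g.

604 g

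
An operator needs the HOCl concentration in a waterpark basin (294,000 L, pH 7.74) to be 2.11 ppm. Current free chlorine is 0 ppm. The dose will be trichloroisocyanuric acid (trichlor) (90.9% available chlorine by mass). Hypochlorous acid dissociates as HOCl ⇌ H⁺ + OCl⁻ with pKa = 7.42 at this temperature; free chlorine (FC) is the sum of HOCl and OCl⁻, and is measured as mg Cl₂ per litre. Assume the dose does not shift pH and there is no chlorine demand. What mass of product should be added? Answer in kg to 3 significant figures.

2.11 kg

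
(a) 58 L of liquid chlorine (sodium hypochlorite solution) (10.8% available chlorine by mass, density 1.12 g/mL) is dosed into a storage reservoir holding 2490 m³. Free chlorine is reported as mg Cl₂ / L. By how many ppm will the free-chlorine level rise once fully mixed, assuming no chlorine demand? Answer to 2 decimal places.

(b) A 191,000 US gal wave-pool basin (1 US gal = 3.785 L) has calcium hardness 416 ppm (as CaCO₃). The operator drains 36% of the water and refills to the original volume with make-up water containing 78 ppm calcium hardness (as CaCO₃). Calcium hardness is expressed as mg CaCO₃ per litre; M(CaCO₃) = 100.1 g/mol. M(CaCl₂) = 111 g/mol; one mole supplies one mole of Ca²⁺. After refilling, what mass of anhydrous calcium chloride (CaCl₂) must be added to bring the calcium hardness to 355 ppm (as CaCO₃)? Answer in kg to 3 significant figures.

(a) Volume: 2490 m³ = 2,490,000 L.
(a) Mass of solution: 58 L × 1000 mL/L × 1.12 g/mL = 64,960 g.
(a) Available chlorine delivered: 64,960 g × 0.108 = 7016 g as Cl₂.
(a) Concentration rise: 7016 g / 2,490,000 L = 2.818 mg/L = 2.82 ppm.

(b) Volume: 191,000 US gal × 3.785 L/gal = 722,935 L.
(b) After draining 36% and refilling: 416 × 0.64 + 78 × 0.36 = 294.32 ppm.
(b) Deficit to target: 355 − 294.32 = 60.68 mg/L.
(b) As CaCO₃: 60.68 mg/L × 722,935 L = 43,870 g; ÷ 100.1 = 438.2 mol Ca²⁺.
(b) Mass: 438.2 × 111 = 48,640 g.

(a) 2.82 ppm; (b) 48.6 kg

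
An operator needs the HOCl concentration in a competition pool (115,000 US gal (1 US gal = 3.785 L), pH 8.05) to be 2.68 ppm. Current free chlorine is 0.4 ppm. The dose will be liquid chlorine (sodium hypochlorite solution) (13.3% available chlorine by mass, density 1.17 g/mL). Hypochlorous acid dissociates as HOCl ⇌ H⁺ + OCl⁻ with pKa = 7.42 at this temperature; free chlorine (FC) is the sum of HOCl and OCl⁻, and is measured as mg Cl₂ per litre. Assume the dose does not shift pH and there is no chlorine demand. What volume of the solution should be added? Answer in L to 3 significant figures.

38.4 L

Volume: 115,000 US gal × 3.785 L/gal = 435,275 L.
[OCl⁻]/[HOCl] = 10^(pH − pKa) = 10^(8.05 − 7.42) = 4.266; fraction as HOCl = 1/(1 + 4.266) = 0.1899.
Free chlorine required for 2.68 ppm HOCl: 2.68 / 0.1899 = 14.11 ppm.
FC to add: 14.11 − 0.4 = 13.71 mg/L as Cl₂.
Cl₂ equivalent: 13.71 mg/L × 435,275 L = 5969 g.
Product at 13.3% available Cl: 5969 / 0.133 = 44,880 g.
Volume: 44,880 g ÷ 1.17 g/mL = 38,360 mL.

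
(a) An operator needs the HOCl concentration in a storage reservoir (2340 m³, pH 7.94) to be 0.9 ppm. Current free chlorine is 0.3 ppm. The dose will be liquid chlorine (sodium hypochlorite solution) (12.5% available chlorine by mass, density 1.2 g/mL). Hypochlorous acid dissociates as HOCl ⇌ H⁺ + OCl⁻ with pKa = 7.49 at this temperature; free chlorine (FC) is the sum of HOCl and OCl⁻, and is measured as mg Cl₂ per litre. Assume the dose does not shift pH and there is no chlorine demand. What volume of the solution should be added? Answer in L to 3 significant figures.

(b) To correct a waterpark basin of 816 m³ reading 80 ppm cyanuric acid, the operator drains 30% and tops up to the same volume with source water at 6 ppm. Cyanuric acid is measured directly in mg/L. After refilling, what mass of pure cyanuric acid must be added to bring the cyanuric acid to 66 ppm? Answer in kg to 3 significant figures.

(a) 48.9 L; (b) 6.69 kg

(a) Volume: 2340 m³ = 2,340,000 L.
(a) [OCl⁻]/[HOCl] = 10^(pH − pKa) = 10^(7.94 − 7.49) = 2.818; fraction as HOCl = 1/(1 + 2.818) = 0.2619.
(a) Free chlorine required for 0.9 ppm HOCl: 0.9 / 0.2619 = 3.437 ppm.
(a) FC to add: 3.437 − 0.3 = 3.137 mg/L as Cl₂.
(a) Cl₂ equivalent: 3.137 mg/L × 2,340,000 L = 7340 g.
(a) Product at 12.5% available Cl: 7340 / 0.125 = 58,720 g.
(a) Volume: 58,720 g ÷ 1.2 g/mL = 48,930 mL.

(b) Volume: 816 m³ = 816,000 L.
(b) After draining 30% and refilling: 80 × 0.70 + 6 × 0.30 = 57.8 ppm.
(b) Deficit to target: 66 − 57.8 = 8.2 mg/L.
(b) Mass: 8.2 mg/L × 816,000 L = 6691 g cyanuric acid.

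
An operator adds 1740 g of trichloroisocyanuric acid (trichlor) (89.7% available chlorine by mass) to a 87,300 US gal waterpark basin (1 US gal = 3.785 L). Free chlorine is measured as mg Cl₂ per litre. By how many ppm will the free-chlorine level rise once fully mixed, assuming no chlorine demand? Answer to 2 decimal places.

Volume: 87,300 US gal × 3.785 L/gal = 330,430 L.
Available chlorine delivered: 1740 g × 0.897 = 1561 g as Cl₂.
Concentration rise: 1561 g / 330,430 L = 4.723 mg/L = 4.72 ppm.

4.72 ppm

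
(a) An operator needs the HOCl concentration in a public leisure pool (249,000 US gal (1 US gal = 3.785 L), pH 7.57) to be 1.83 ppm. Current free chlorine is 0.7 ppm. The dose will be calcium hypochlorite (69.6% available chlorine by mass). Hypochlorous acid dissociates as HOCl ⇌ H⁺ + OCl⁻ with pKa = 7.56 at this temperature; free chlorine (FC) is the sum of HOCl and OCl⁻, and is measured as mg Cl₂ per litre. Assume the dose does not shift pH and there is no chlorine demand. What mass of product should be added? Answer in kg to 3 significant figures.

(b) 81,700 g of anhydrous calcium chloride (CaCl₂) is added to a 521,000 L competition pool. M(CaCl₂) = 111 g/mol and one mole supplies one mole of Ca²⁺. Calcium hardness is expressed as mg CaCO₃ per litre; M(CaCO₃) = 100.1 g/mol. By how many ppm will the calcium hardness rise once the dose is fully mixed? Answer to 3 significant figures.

(a) Volume: 249,000 US gal × 3.785 L/gal = 942,465 L.
(a) [OCl⁻]/[HOCl] = 10^(pH − pKa) = 10^(7.57 − 7.56) = 1.023; fraction as HOCl = 1/(1 + 1.023) = 0.4942.
(a) Free chlorine required for 1.83 ppm HOCl: 1.83 / 0.4942 = 3.703 ppm.
(a) FC to add: 3.703 − 0.7 = 3.003 mg/L as Cl₂.
(a) Cl₂ equivalent: 3.003 mg/L × 942,465 L = 2830 g.
(a) Product at 69.6% available Cl: 2830 / 0.696 = 4066 g.

(b) Moles of Ca²⁺: 81,700 g ÷ 111 g/mol = 736 mol.
(b) As CaCO₃: 736 mol × 100.1 g/mol = 73,680 g.
(b) Rise: 73,680 g / 521,000 L × 1000 = 141.4 mg/L.

(a) 4.07 kg; (b) 141 ppm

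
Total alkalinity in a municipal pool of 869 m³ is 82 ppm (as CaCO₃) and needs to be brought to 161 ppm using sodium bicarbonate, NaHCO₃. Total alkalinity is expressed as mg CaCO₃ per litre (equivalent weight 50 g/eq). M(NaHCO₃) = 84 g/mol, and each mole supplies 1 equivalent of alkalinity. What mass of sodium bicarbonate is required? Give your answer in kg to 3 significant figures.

115 kg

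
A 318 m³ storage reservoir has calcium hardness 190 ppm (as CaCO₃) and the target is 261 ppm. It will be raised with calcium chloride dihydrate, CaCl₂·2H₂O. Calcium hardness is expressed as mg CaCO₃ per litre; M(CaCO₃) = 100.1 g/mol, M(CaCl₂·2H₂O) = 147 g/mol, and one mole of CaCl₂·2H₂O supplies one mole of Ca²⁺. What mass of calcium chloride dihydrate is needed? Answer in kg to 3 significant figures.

33.2 kg

Volume: 318 m³ = 318,000 L.
Hardness to add: (261 − 190) = 71 mg/L as CaCO₃ × 318,000 L = 22,580 g as CaCO₃.
Moles of Ca²⁺ (1 mol Ca²⁺ ≡ 1 mol CaCO₃): 22,580 / 100.1 g/mol = 225.6 mol.
Mass of CaCl₂·2H₂O: 225.6 × 147 = 33,160 g.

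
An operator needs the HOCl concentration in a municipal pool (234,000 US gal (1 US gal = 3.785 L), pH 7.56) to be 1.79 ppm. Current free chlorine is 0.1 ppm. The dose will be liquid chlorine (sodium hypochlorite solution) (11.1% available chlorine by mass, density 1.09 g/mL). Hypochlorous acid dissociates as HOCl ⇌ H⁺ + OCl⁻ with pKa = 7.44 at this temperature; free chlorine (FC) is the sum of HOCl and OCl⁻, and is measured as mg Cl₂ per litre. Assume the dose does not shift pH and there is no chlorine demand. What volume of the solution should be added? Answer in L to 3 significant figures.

Volume: 234,000 US gal × 3.785 L/gal = 885,690 L.
[OCl⁻]/[HOCl] = 10^(pH − pKa) = 10^(7.56 − 7.44) = 1.318; fraction as HOCl = 1/(1 + 1.318) = 0.4314.
Free chlorine required for 1.79 ppm HOCl: 1.79 / 0.4314 = 4.15 ppm.
FC to add: 4.15 − 0.1 = 4.05 mg/L as Cl₂.
Cl₂ equivalent: 4.05 mg/L × 885,690 L = 3587 g.
Product at 11.1% available Cl: 3587 / 0.111 = 32,310 g.
Volume: 32,310 g ÷ 1.09 g/mL = 29,650 mL.

29.6 L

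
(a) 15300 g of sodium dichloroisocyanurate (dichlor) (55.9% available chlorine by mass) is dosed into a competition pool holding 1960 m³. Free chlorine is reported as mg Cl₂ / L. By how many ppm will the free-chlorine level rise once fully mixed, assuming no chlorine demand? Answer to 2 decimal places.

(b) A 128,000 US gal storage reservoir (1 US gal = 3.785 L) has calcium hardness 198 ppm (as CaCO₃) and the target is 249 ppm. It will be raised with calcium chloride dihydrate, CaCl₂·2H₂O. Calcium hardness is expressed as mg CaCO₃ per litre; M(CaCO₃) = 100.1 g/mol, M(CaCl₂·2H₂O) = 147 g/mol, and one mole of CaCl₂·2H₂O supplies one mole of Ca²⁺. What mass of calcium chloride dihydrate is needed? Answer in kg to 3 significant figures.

(a) 4.36 ppm; (b) 36.3 kg

(a) Volume: 1960 m³ = 1,960,000 L.
(a) Available chlorine delivered: 15,300 g × 0.559 = 8553 g as Cl₂.
(a) Concentration rise: 8553 g / 1,960,000 L = 4.364 mg/L = 4.36 ppm.

(b) Volume: 128,000 US gal × 3.785 L/gal = 484,480 L.
(b) Hardness to add: (249 − 198) = 51 mg/L as CaCO₃ × 484,480 L = 24,710 g as CaCO₃.
(b) Moles of Ca²⁺ (1 mol Ca²⁺ ≡ 1 mol CaCO₃): 24,710 / 100.1 g/mol = 246.8 mol.
(b) Mass of CaCl₂·2H₂O: 246.8 × 147 = 36,290 g.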